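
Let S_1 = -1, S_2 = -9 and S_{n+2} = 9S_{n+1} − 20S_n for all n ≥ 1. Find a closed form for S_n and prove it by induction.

Claim: S_n = -5^n + 4^n.

Base cases: S_1 = -1 and -5^1 + 4^1 = -1; S_2 = -9 and -5^2 + 4^2 = -9.
Assume S_i = -5^i + 4^i for all 1 ≤ i ≤ j, where j ≥ 2.
Then S_{j+1} = 9S_j − 20S_{j−1} = 9·(-5^j + 4^j) − 20·(-5^{j−1} + 4^{j−1}) = -(9·5 − 20)5^{j−1} + (9·4 − 20)4^{j−1} = -25·5^{j−1} + 16·4^{j−1} = -5^{j+1} + 4^{j+1}.
Hence S_n = -5^n + 4^n for every n ≥ 1, by strong induction.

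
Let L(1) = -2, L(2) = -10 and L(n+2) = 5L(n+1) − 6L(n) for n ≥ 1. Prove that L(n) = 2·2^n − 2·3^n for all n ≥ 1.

Base cases: L(1) = -2 and 2·2^1 − 2·3^1 = -2; L(2) = -10 and 2·2^2 − 2·3^2 = -10.
Assume L(i) = 2·2^i − 2·3^i for all 1 ≤ i ≤ j, where j ≥ 2.
Then L(j+1) = 5L(j) − 6L(j−1) = 5·(2·2^j − 2·3^j) − 6·(2·2^{j−1} − 2·3^{j−1}) = 2·(5·2 − 6)2^{j−1} − 2·(5·3 − 6)3^{j−1} = 8·2^{j−1} − 18·3^{j−1} = 2·2^{j+1} − 2·3^{j+1}.
This completes the inductive step, so L(n) = 2·2^n − 2·3^n for all n ≥ 1.

L(n) = 2·2^n − 2·3^n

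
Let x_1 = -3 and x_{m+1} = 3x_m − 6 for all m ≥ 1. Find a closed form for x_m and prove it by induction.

Claim: x_m = -2·3^m + 3.

Base case: x_1 = -3, and -2·3^1 + 3 = -6 + 3 = -3.
Assume x_j = -2·3^j + 3 for some j ≥ 1.
Then x_{j+1} = 3x_j − 6 = 3·(-2·3^j + 3) − 6 = -6·3^j + 9 − 6 = -2·3^{j+1} + 3.
So the formula holds for j+1, and by induction x_m = -2·3^m + 3 for all m ≥ 1.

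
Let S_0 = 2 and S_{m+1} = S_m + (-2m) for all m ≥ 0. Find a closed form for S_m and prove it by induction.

Claim: S_m = -m^2 + m + 2.

Base case: S_0 = 2, and -0^2 + 0 + 2 = 2.
Assume S_j = -j^2 + j + 2.
Then S_{j+1} = S_j + (-2j) = (-j^2 + j + 2) + (-2j) = -j^2 − j + 2,
and -(j+1)^2 + (j+1) + 2 = -j^2 − j + 2.
Hence S_m = -m^2 + m + 2 for every m ≥ 0, by induction.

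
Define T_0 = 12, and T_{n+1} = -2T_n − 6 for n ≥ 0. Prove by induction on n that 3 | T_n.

Base case: T_0 = 12 = 3·4, so 3 | T_0.
Assume 3 | T_m, so T_m = 3t for some integer t.
Then T_{m+1} = -2T_m − 6 = -2·(3t) − 6 = 3(-2t − 2), so 3 | T_{m+1}.
Hence 3 | T_n for every n ≥ 0, by induction.

3 | T_n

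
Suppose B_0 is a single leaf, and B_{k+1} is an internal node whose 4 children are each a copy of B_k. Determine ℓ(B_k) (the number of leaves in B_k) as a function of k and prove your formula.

Claim: ℓ(B_k) = 4^k.

Base case: ℓ(B_0) = 1, and 4^0 = 1.
Assume ℓ(B_r) = 4^r.
Then ℓ(B_{r+1}) = 4·ℓ(B_r) = 4·4^r = 4^{r+1}.
By induction, ℓ(B_k) = 4^k for all k ≥ 0.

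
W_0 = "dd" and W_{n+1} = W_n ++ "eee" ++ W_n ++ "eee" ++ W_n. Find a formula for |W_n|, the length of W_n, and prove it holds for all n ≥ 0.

Claim: |W_n| = 5·3^n − 3.

Base case: |W_0| = 2, and 5·3^0 − 3 = 2.
Assume |W_j| = 5·3^j − 3.
Then |W_{j+1}| = 3|W_j| + 6 = 3(5·3^j − 3) + 6 = 5·3^{j+1} − 9 + 6 = 5·3^{j+1} − 3.
Hence |W_n| = 5·3^n − 3 for every n ≥ 0, by induction.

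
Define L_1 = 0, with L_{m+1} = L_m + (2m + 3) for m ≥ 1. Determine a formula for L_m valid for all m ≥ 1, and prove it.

Claim: L_m = m^2 + 2m − 3.

Base case: L_1 = 0, and 1^2 + 2·1 − 3 = 0.
Assume L_j = j^2 + 2j − 3.
Then L_{j+1} = L_j + (2j + 3) = (j^2 + 2j − 3) + (2j + 3) = j^2 + 4j,
and (j+1)^2 + 2·(j+1) − 3 = j^2 + 4j.
This completes the inductive step, so L_m = m^2 + 2m − 3 for all m ≥ 1.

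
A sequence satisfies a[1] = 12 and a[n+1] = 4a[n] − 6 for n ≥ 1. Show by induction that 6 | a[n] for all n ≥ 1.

Base case: a[1] = 12 = 6·2, so 6 | a[1].
Assume 6 | a[k], so a[k] = 6t for some integer t.
Then a[k+1] = 4a[k] − 6 = 4·(6t) − 6 = 6(4t − 1), so 6 | a[k+1].
By induction, 6 | a[n] for all n ≥ 1.

6 | a[n]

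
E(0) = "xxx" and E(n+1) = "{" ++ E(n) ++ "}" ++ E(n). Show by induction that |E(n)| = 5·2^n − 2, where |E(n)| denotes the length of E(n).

Base case: |E(0)| = 3, and 5·2^0 − 2 = 3.
Assume |E(j)| = 5·2^j − 2.
Then |E(j+1)| = 1 + |E(j)| + 1 + |E(j)| = 2|E(j)| + 2 = 2(5·2^j − 2) + 2 = 5·2^{j+1} − 4 + 2 = 5·2^{j+1} − 2.
So the formula holds for j+1, and by induction |E(n)| = 5·2^n − 2 for all n ≥ 0.

|E(n)| = 5·2^n − 2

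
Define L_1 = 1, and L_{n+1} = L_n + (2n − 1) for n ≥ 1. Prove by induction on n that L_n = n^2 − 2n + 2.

Base case: L_1 = 1, and 1^2 − 2·1 + 2 = 1.
Assume L_j = j^2 − 2j + 2.
Then L_{j+1} = L_j + (2j − 1) = (j^2 − 2j + 2) + (2j − 1) = j^2 + 1,
and (j+1)^2 − 2·(j+1) + 2 = j^2 + 1.
Hence L_n = n^2 − 2n + 2 for every n ≥ 1, by induction.

L_n = n^2 − 2n + 2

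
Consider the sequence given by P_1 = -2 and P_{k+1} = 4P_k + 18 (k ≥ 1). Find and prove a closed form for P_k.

Claim: P_k = 4^k − 6.

Base case: P_1 = -2, and 4^1 − 6 = 4 − 6 = -2.
Assume P_j = 4^j − 6 for some j ≥ 1.
Then P_{j+1} = 4P_j + 18 = 4·(4^j − 6) + 18 = 4^{j+1} − 24 + 18 = 4^{j+1} − 6.
This completes the inductive step, so P_k = 4^k − 6 for all k ≥ 1.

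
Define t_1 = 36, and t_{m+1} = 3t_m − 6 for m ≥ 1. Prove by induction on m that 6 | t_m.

Base case: t_1 = 36 = 6·6, so 6 | t_1.
Assume 6 | t_j, so t_j = 6s for some integer s.
Then t_{j+1} = 3t_j − 6 = 3·(6s) − 6 = 6(3s − 1), so 6 | t_{j+1}.
This completes the inductive step, so 6 | t_m for all m ≥ 1.

6 | t_m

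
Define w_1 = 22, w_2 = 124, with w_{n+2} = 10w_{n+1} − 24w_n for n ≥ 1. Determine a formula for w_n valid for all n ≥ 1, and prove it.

Claim: w_n = 3·6^n + 4^n.

Base cases: w_1 = 22 and 3·6^1 + 4^1 = 22; w_2 = 124 and 3·6^2 + 4^2 = 124.
Assume w_j = 3·6^j + 4^j for all 1 ≤ j ≤ r, where r ≥ 2.
Then w_{r+1} = 10w_r − 24w_{r−1} = 10·(3·6^r + 4^r) − 24·(3·6^{r−1} + 4^{r−1}) = 3·(10·6 − 24)6^{r−1} + (10·4 − 24)4^{r−1} = 108·6^{r−1} + 16·4^{r−1} = 3·6^{r+1} + 4^{r+1}.
By strong induction, w_n = 3·6^n + 4^n for all n ≥ 1.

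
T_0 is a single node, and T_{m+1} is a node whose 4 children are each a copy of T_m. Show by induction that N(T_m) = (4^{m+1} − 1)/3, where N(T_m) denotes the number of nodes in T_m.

Base case: N(T_0) = 1, and (4^{0+1} − 1)/3 = 1.
Assume N(T_k) = (4^{k+1} − 1)/3.
Then N(T_{k+1}) = 1 + 4N(T_k) = 1 + 4·(4^{k+1} − 1)/3 = 1 + (4^{k+2} − 4)/3 = (3 + 4^{k+2} − 4)/3 = (4^{k+2} − 1)/3.
This completes the inductive step, so N(T_m) = (4^{m+1} − 1)/3 for all m ≥ 0.

N(T_m) = (4^{m+1} − 1)/3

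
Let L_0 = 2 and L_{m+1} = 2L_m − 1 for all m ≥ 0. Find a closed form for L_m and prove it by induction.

Claim: L_m = 2^m + 1.

Base case: L_0 = 2, and 2^0 + 1 = 1 + 1 = 2.
Assume L_j = 2^j + 1 for some j ≥ 0.
Then L_{j+1} = 2L_j − 1 = 2·(2^j + 1) − 1 = 2^{j+1} + 2 − 1 = 2^{j+1} + 1.
This completes the inductive step, so L_m = 2^m + 1 for all m ≥ 0.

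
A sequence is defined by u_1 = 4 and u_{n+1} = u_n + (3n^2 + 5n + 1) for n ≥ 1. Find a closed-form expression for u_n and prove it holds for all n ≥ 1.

Claim: u_n = n^3 + n^2 − n + 3.

Base case: u_1 = 4, and 1^3 + 1^2 − 1 + 3 = 4.
Assume u_m = m^3 + m^2 − m + 3.
Then u_{m+1} = u_m + (3m^2 + 5m + 1) = (m^3 + m^2 − m + 3) + (3m^2 + 5m + 1) = m^3 + 4m^2 + 4m + 4,
and (m+1)^3 + (m+1)^2 − (m+1) + 3 = m^3 + 4m^2 + 4m + 4.
By induction, u_n = n^3 + n^2 − n + 3 for all n ≥ 1.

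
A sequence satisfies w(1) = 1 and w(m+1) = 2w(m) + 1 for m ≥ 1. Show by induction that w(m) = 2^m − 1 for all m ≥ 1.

Base case: w(1) = 1, and 2^1 − 1 = 2 − 1 = 1.
Assume w(k) = 2^k − 1 for some k ≥ 1.
Then w(k+1) = 2w(k) + 1 = 2·(2^k − 1) + 1 = 2^{k+1} − 2 + 1 = 2^{k+1} − 1.
By induction, w(m) = 2^m − 1 for all m ≥ 1.

w(m) = 2^m − 1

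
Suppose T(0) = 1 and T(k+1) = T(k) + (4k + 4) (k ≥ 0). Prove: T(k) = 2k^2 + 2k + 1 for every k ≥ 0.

Base case: T(0) = 1, and 2·0^2 + 2·0 + 1 = 1.
Assume T(j) = 2j^2 + 2j + 1.
Then T(j+1) = T(j) + (4j + 4) = (2j^2 + 2j + 1) + (4j + 4) = 2j^2 + 6j + 5,
and 2·(j+1)^2 + 2·(j+1) + 1 = 2j^2 + 6j + 5.
Hence T(k) = 2k^2 + 2k + 1 for every k ≥ 0, by induction.

T(k) = 2k^2 + 2k + 1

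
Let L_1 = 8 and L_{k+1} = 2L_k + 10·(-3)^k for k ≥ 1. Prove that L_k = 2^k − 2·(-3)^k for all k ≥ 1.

Base case: L_1 = 8, and 2^1 − 2·(-3)^1 = 2 + 6 = 8.
Assume L_j = 2^j − 2·(-3)^j for some j ≥ 1.
Then L_{j+1} = 2L_j + 10·(-3)^j = 2·(2^j − 2·(-3)^j) + 10·(-3)^j = 2^{j+1} − 4·(-3)^j + 10·(-3)^j = 2^{j+1} + 6·(-3)^j = 2^{j+1} − 2·(-3)^{j+1}.
Hence L_k = 2^k − 2·(-3)^k for every k ≥ 1, by induction.

L_k = 2^k − 2·(-3)^k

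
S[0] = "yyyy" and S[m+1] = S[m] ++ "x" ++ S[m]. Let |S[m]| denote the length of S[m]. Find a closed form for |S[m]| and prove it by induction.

Claim: |S[m]| = 5·2^m − 1.

Base case: |S[0]| = 4, and 5·2^0 − 1 = 4.
Assume |S[r]| = 5·2^r − 1.
Then |S[r+1]| = |S[r]| + 1 + |S[r]| = 2|S[r]| + 1 = 2(5·2^r − 1) + 1 = 5·2^{r+1} − 2 + 1 = 5·2^{r+1} − 1.
By induction, |S[m]| = 5·2^m − 1 for all m ≥ 0.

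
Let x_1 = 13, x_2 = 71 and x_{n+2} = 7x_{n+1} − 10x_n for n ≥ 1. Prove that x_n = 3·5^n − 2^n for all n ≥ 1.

Base cases: x_1 = 13 and 3·5^1 − 2^1 = 13; x_2 = 71 and 3·5^2 − 2^2 = 71.
Assume x_i = 3·5^i − 2^i for all 1 ≤ i ≤ j, where j ≥ 2.
Then x_{j+1} = 7x_j − 10x_{j−1} = 7·(3·5^j − 2^j) − 10·(3·5^{j−1} − 2^{j−1}) = 3·(7·5 − 10)5^{j−1} − (7·2 − 10)2^{j−1} = 75·5^{j−1} − 4·2^{j−1} = 3·5^{j+1} − 2^{j+1}.
So the formula holds for j+1, and by strong induction x_n = 3·5^n − 2^n for all n ≥ 1.

x_n = 3·5^n − 2^n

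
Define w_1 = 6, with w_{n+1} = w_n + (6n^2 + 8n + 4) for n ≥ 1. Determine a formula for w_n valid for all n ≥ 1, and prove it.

Claim: w_n = 2n^3 + n^2 + n + 2.

Base case: w_1 = 6, and 2·1^3 + 1^2 + 1 + 2 = 6.
Assume w_r = 2r^3 + r^2 + r + 2.
Then w_{r+1} = w_r + (6r^2 + 8r + 4) = (2r^3 + r^2 + r + 2) + (6r^2 + 8r + 4) = 2r^3 + 7r^2 + 9r + 6,
and 2·(r+1)^3 + (r+1)^2 + (r+1) + 2 = 2r^3 + 7r^2 + 9r + 6.
By induction, w_n = 2n^3 + n^2 + n + 2 for all n ≥ 1.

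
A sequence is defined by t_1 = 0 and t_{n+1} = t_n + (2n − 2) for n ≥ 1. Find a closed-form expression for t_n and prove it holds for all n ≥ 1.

Claim: t_n = n^2 − 3n + 2.

Base case: t_1 = 0, and 1^2 − 3·1 + 2 = 0.
Assume t_j = j^2 − 3j + 2.
Then t_{j+1} = t_j + (2j − 2) = (j^2 − 3j + 2) + (2j − 2) = j^2 − j,
and (j+1)^2 − 3·(j+1) + 2 = j^2 − j.
Hence t_n = n^2 − 3n + 2 for every n ≥ 1, by induction.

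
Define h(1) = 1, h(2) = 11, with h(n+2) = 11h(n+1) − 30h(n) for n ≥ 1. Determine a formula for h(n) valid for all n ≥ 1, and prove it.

Claim: h(n) = 6^n − 5^n.

Base cases: h(1) = 1 and 6^1 − 5^1 = 1; h(2) = 11 and 6^2 − 5^2 = 11.
Assume h(j) = 6^j − 5^j for all 1 ≤ j ≤ k, where k ≥ 2.
Then h(k+1) = 11h(k) − 30h(k−1) = 11·(6^k − 5^k) − 30·(6^{k−1} − 5^{k−1}) = (11·6 − 30)6^{k−1} − (11·5 − 30)5^{k−1} = 36·6^{k−1} − 25·5^{k−1} = 6^{k+1} − 5^{k+1}.
So the formula holds for k+1, and by strong induction h(n) = 6^n − 5^n for all n ≥ 1.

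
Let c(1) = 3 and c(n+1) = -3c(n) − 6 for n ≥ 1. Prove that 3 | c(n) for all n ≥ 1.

Base case: c(1) = 3 = 3·1, so 3 | c(1).
Assume 3 | c(k), so c(k) = 3t for some integer t.
Then c(k+1) = -3c(k) − 6 = -3·(3t) − 6 = 3(-3t − 2), so 3 | c(k+1).
So the property holds for k+1, and by induction 3 | c(n) for all n ≥ 1.

3 | c(n)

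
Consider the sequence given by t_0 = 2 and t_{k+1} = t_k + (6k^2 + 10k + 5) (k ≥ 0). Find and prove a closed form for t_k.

Claim: t_k = 2k^3 + 2k^2 + k + 2.

Base case: t_0 = 2, and 2·0^3 + 2·0^2 + 0 + 2 = 2.
Assume t_j = 2j^3 + 2j^2 + j + 2.
Then t_{j+1} = t_j + (6j^2 + 10j + 5) = (2j^3 + 2j^2 + j + 2) + (6j^2 + 10j + 5) = 2j^3 + 8j^2 + 11j + 7,
and 2·(j+1)^3 + 2·(j+1)^2 + (j+1) + 2 = 2j^3 + 8j^2 + 11j + 7.
This completes the inductive step, so t_k = 2k^3 + 2k^2 + k + 2 for all k ≥ 0.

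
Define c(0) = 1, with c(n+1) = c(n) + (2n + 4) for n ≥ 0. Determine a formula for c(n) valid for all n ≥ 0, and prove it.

Claim: c(n) = n^2 + 3n + 1.

Base case: c(0) = 1, and 0^2 + 3·0 + 1 = 1.
Assume c(m) = m^2 + 3m + 1.
Then c(m+1) = c(m) + (2m + 4) = (m^2 + 3m + 1) + (2m + 4) = m^2 + 5m + 5,
and (m+1)^2 + 3·(m+1) + 1 = m^2 + 5m + 5.
By induction, c(n) = n^2 + 3n + 1 for all n ≥ 0.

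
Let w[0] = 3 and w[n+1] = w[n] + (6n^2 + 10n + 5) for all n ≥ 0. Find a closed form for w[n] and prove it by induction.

Claim: w[n] = 2n^3 + 2n^2 + n + 3.

Base case: w[0] = 3, and 2·0^3 + 2·0^2 + 0 + 3 = 3.
Assume w[m] = 2m^3 + 2m^2 + m + 3.
Then w[m+1] = w[m] + (6m^2 + 10m + 5) = (2m^3 + 2m^2 + m + 3) + (6m^2 + 10m + 5) = 2m^3 + 8m^2 + 11m + 8,
and 2·(m+1)^3 + 2·(m+1)^2 + (m+1) + 3 = 2m^3 + 8m^2 + 11m + 8.
By induction, w[n] = 2n^3 + 2n^2 + n + 3 for all n ≥ 0.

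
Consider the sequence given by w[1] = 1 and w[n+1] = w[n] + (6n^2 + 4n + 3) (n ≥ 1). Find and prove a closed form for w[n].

Claim: w[n] = 2n^3 − n^2 + 2n − 2.

Base case: w[1] = 1, and 2·1^3 − 1^2 + 2·1 − 2 = 1.
Assume w[k] = 2k^3 − k^2 + 2k − 2.
Then w[k+1] = w[k] + (6k^2 + 4k + 3) = (2k^3 − k^2 + 2k − 2) + (6k^2 + 4k + 3) = 2k^3 + 5k^2 + 6k + 1,
and 2·(k+1)^3 − (k+1)^2 + 2·(k+1) − 2 = 2k^3 + 5k^2 + 6k + 1.
Hence w[n] = 2n^3 − n^2 + 2n − 2 for every n ≥ 1, by induction.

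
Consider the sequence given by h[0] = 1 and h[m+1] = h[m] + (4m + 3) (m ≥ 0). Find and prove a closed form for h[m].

Claim: h[m] = 2m^2 + m + 1.

Base case: h[0] = 1, and 2·0^2 + 0 + 1 = 1.
Assume h[j] = 2j^2 + j + 1.
Then h[j+1] = h[j] + (4j + 3) = (2j^2 + j + 1) + (4j + 3) = 2j^2 + 5j + 4,
and 2·(j+1)^2 + (j+1) + 1 = 2j^2 + 5j + 4.
By induction, h[m] = 2m^2 + m + 1 for all m ≥ 0.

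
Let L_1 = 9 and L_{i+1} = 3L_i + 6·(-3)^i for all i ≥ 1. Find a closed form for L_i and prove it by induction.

Claim: L_i = 2·3^i − (-3)^i.

Base case: L_1 = 9, and 2·3^1 − (-3)^1 = 6 + 3 = 9.
Assume L_m = 2·3^m − (-3)^m for some m ≥ 1.
Then L_{m+1} = 3L_m + 6·(-3)^m = 3·(2·3^m − (-3)^m) + 6·(-3)^m = 2·3^{m+1} − 3·(-3)^m + 6·(-3)^m = 2·3^{m+1} + 3·(-3)^m = 2·3^{m+1} − (-3)^{m+1}.
This completes the inductive step, so L_i = 2·3^i − (-3)^i for all i ≥ 1.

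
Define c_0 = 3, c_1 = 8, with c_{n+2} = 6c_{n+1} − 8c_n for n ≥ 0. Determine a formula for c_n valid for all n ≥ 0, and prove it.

Claim: c_n = 2·2^n + 4^n.

Base cases: c_0 = 3 and 2·2^0 + 4^0 = 3; c_1 = 8 and 2·2^1 + 4^1 = 8.
Assume c_j = 2·2^j + 4^j for all 0 ≤ j ≤ k, where k ≥ 1.
Then c_{k+1} = 6c_k − 8c_{k−1} = 6·(2·2^k + 4^k) − 8·(2·2^{k−1} + 4^{k−1}) = 2·(6·2 − 8)2^{k−1} + (6·4 − 8)4^{k−1} = 8·2^{k−1} + 16·4^{k−1} = 2·2^{k+1} + 4^{k+1}.
So the formula holds for k+1, and by strong induction c_n = 2·2^n + 4^n for all n ≥ 0.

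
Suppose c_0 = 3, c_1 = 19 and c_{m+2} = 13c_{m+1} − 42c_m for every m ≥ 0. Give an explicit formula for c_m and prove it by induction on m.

Claim: c_m = 2·6^m + 7^m.

Base cases: c_0 = 3 and 2·6^0 + 7^0 = 3; c_1 = 19 and 2·6^1 + 7^1 = 19.
Assume c_i = 2·6^i + 7^i for all 0 ≤ i ≤ j, where j ≥ 1.
Then c_{j+1} = 13c_j − 42c_{j−1} = 13·(2·6^j + 7^j) − 42·(2·6^{j−1} + 7^{j−1}) = 2·(13·6 − 42)6^{j−1} + (13·7 − 42)7^{j−1} = 72·6^{j−1} + 49·7^{j−1} = 2·6^{j+1} + 7^{j+1}.
By strong induction, c_m = 2·6^m + 7^m for all m ≥ 0.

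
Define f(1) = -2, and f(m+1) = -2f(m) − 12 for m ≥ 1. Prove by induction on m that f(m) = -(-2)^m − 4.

Base case: f(1) = -2, and -(-2)^1 − 4 = 2 − 4 = -2.
Assume f(k) = -(-2)^k − 4 for some k ≥ 1.
Then f(k+1) = -2f(k) − 12 = -2·(-(-2)^k − 4) − 12 = 2·(-2)^k + 8 − 12 = -(-2)^{k+1} − 4.
Hence f(m) = -(-2)^m − 4 for every m ≥ 1, by induction.

f(m) = -(-2)^m − 4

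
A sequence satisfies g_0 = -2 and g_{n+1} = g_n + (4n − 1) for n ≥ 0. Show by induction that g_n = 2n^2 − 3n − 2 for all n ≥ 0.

Base case: g_0 = -2, and 2·0^2 − 3·0 − 2 = -2.
Assume g_r = 2r^2 − 3r − 2.
Then g_{r+1} = g_r + (4r − 1) = (2r^2 − 3r − 2) + (4r − 1) = 2r^2 + r − 3,
and 2·(r+1)^2 − 3·(r+1) − 2 = 2r^2 + r − 3.
By induction, g_n = 2n^2 − 3n − 2 for all n ≥ 0.

g_n = 2n^2 − 3n − 2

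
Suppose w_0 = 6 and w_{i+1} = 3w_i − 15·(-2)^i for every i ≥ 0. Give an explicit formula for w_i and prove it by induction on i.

Claim: w_i = 3·3^i + 3·(-2)^i.

Base case: w_0 = 6, and 3·3^0 + 3·(-2)^0 = 3 + 3 = 6.
Assume w_j = 3·3^j + 3·(-2)^j for some j ≥ 0.
Then w_{j+1} = 3w_j − 15·(-2)^j = 3·(3·3^j + 3·(-2)^j) − 15·(-2)^j = 3·3^{j+1} + 9·(-2)^j − 15·(-2)^j = 3·3^{j+1} − 6·(-2)^j = 3·3^{j+1} + 3·(-2)^{j+1}.
So the formula holds for j+1, and by induction w_i = 3·3^i + 3·(-2)^i for all i ≥ 0.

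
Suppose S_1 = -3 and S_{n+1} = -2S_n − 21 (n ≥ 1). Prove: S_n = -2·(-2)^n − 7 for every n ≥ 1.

Base case: S_1 = -3, and -2·(-2)^1 − 7 = 4 − 7 = -3.
Assume S_k = -2·(-2)^k − 7 for some k ≥ 1.
Then S_{k+1} = -2S_k − 21 = -2·(-2·(-2)^k − 7) − 21 = 4·(-2)^k + 14 − 21 = -2·(-2)^{k+1} − 7.
This completes the inductive step, so S_n = -2·(-2)^n − 7 for all n ≥ 1.

S_n = -2·(-2)^n − 7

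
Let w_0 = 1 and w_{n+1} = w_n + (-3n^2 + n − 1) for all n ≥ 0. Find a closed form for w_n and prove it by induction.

Claim: w_n = -n^3 + 2n^2 − 2n + 1.

Base case: w_0 = 1, and -0^3 + 2·0^2 − 2·0 + 1 = 1.
Assume w_k = -k^3 + 2k^2 − 2k + 1.
Then w_{k+1} = w_k + (-3k^2 + k − 1) = (-k^3 + 2k^2 − 2k + 1) + (-3k^2 + k − 1) = -k^3 − k^2 − k,
and -(k+1)^3 + 2·(k+1)^2 − 2·(k+1) + 1 = -k^3 − k^2 − k.
This completes the inductive step, so w_n = -n^3 + 2n^2 − 2n + 1 for all n ≥ 0.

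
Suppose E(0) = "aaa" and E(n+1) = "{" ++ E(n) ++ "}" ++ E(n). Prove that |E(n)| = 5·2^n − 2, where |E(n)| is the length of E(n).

Base case: |E(0)| = 3, and 5·2^0 − 2 = 3.
Assume |E(j)| = 5·2^j − 2.
Then |E(j+1)| = 1 + |E(j)| + 1 + |E(j)| = 2|E(j)| + 2 = 2(5·2^j − 2) + 2 = 5·2^{j+1} − 4 + 2 = 5·2^{j+1} − 2.
By induction, |E(n)| = 5·2^n − 2 for all n ≥ 0.

|E(n)| = 5·2^n − 2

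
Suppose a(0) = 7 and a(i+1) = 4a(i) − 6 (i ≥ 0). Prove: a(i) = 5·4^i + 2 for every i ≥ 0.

Base case: a(0) = 7, and 5·4^0 + 2 = 5 + 2 = 7.
Assume a(k) = 5·4^k + 2 for some k ≥ 0.
Then a(k+1) = 4a(k) − 6 = 4·(5·4^k + 2) − 6 = 20·4^k + 8 − 6 = 5·4^{k+1} + 2.
By induction, a(i) = 5·4^i + 2 for all i ≥ 0.

a(i) = 5·4^i + 2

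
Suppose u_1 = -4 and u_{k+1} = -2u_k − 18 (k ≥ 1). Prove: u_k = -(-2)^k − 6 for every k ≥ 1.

Base case: u_1 = -4, and -(-2)^1 − 6 = 2 − 6 = -4.
Assume u_r = -(-2)^r − 6 for some r ≥ 1.
Then u_{r+1} = -2u_r − 18 = -2·(-(-2)^r − 6) − 18 = 2·(-2)^r + 12 − 18 = -(-2)^{r+1} − 6.
By induction, u_k = -(-2)^k − 6 for all k ≥ 1.

u_k = -(-2)^k − 6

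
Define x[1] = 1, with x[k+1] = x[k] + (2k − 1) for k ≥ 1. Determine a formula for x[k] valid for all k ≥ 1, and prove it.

Claim: x[k] = k^2 − 2k + 2.

Base case: x[1] = 1, and 1^2 − 2·1 + 2 = 1.
Assume x[r] = r^2 − 2r + 2.
Then x[r+1] = x[r] + (2r − 1) = (r^2 − 2r + 2) + (2r − 1) = r^2 + 1,
and (r+1)^2 − 2·(r+1) + 2 = r^2 + 1.
By induction, x[k] = k^2 − 2k + 2 for all k ≥ 1.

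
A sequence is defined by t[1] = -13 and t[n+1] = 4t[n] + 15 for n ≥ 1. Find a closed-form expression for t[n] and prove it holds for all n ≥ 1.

Claim: t[n] = -2·4^n − 5.

Base case: t[1] = -13, and -2·4^1 − 5 = -8 − 5 = -13.
Assume t[k] = -2·4^k − 5 for some k ≥ 1.
Then t[k+1] = 4t[k] + 15 = 4·(-2·4^k − 5) + 15 = -8·4^k − 20 + 15 = -2·4^{k+1} − 5.
This completes the inductive step, so t[n] = -2·4^n − 5 for all n ≥ 1.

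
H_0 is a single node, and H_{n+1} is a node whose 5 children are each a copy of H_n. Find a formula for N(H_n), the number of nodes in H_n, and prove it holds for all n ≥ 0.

Claim: N(H_n) = (5^{n+1} − 1)/4.

Base case: N(H_0) = 1, and (5^{0+1} − 1)/4 = 1.
Assume N(H_r) = (5^{r+1} − 1)/4.
Then N(H_{r+1}) = 1 + 5N(H_r) = 1 + 5·(5^{r+1} − 1)/4 = 1 + (5^{r+2} − 5)/4 = (4 + 5^{r+2} − 5)/4 = (5^{r+2} − 1)/4.
So the formula holds for r+1, and by induction N(H_n) = (5^{n+1} − 1)/4 for all n ≥ 0.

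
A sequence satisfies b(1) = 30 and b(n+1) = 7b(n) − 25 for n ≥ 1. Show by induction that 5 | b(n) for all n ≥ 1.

Base case: b(1) = 30 = 5·6, so 5 | b(1).
Assume 5 | b(j), so b(j) = 5t for some integer t.
Then b(j+1) = 7b(j) − 25 = 7·(5t) − 25 = 5(7t − 5), so 5 | b(j+1).
This completes the inductive step, so 5 | b(n) for all n ≥ 1.

5 | b(n)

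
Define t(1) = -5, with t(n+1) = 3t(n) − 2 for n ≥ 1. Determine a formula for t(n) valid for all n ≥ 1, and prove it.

Claim: t(n) = -2·3^n + 1.

Base case: t(1) = -5, and -2·3^1 + 1 = -6 + 1 = -5.
Assume t(r) = -2·3^r + 1 for some r ≥ 1.
Then t(r+1) = 3t(r) − 2 = 3·(-2·3^r + 1) − 2 = -6·3^r + 3 − 2 = -2·3^{r+1} + 1.
This completes the inductive step, so t(n) = -2·3^n + 1 for all n ≥ 1.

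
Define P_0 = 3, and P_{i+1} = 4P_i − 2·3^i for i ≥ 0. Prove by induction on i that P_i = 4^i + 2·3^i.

Base case: P_0 = 3, and 4^0 + 2·3^0 = 1 + 2 = 3.
Assume P_k = 4^k + 2·3^k for some k ≥ 0.
Then P_{k+1} = 4P_k − 2·3^k = 4·(4^k + 2·3^k) − 2·3^k = 4^{k+1} + 8·3^k − 2·3^k = 4^{k+1} + 6·3^k = 4^{k+1} + 2·3^{k+1}.
By induction, P_i = 4^i + 2·3^i for all i ≥ 0.

P_i = 4^i + 2·3^i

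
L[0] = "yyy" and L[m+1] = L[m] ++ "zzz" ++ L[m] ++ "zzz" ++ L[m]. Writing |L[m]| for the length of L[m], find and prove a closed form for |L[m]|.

Claim: |L[m]| = 6·3^m − 3.

Base case: |L[0]| = 3, and 6·3^0 − 3 = 3.
Assume |L[j]| = 6·3^j − 3.
Then |L[j+1]| = 3|L[j]| + 6 = 3(6·3^j − 3) + 6 = 6·3^{j+1} − 9 + 6 = 6·3^{j+1} − 3.
By induction, |L[m]| = 6·3^m − 3 for all m ≥ 0.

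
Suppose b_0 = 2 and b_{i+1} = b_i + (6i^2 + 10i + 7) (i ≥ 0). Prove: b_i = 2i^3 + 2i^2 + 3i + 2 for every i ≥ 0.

Base case: b_0 = 2, and 2·0^3 + 2·0^2 + 3·0 + 2 = 2.
Assume b_r = 2r^3 + 2r^2 + 3r + 2.
Then b_{r+1} = b_r + (6r^2 + 10r + 7) = (2r^3 + 2r^2 + 3r + 2) + (6r^2 + 10r + 7) = 2r^3 + 8r^2 + 13r + 9,
and 2·(r+1)^3 + 2·(r+1)^2 + 3·(r+1) + 2 = 2r^3 + 8r^2 + 13r + 9.
This completes the inductive step, so b_i = 2i^3 + 2i^2 + 3i + 2 for all i ≥ 0.

b_i = 2i^3 + 2i^2 + 3i + 2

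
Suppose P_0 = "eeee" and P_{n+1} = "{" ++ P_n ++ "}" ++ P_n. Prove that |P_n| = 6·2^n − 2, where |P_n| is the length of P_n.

Base case: |P_0| = 4, and 6·2^0 − 2 = 4.
Assume |P_r| = 6·2^r − 2.
Then |P_{r+1}| = 1 + |P_r| + 1 + |P_r| = 2|P_r| + 2 = 2(6·2^r − 2) + 2 = 6·2^{r+1} − 4 + 2 = 6·2^{r+1} − 2.
Hence |P_n| = 6·2^n − 2 for every n ≥ 0, by induction.

|P_n| = 6·2^n − 2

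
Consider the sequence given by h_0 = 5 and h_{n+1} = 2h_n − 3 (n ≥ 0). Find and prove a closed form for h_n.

Claim: h_n = 2^{n+1} + 3.

Base case: h_0 = 5, and 2^{0+1} + 3 = 2 + 3 = 5.
Assume h_m = 2^{m+1} + 3 for some m ≥ 0.
Then h_{m+1} = 2h_m − 3 = 2·(2^{m+1} + 3) − 3 = 2^{m+2} + 6 − 3 = 2^{m+2} + 3.
So the formula holds for m+1, and by induction h_n = 2^{n+1} + 3 for all n ≥ 0.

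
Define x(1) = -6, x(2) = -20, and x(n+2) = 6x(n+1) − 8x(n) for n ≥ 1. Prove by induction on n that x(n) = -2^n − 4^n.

Base cases: x(1) = -6 and -2^1 − 4^1 = -6; x(2) = -20 and -2^2 − 4^2 = -20.
Assume x(j) = -2^j − 4^j for all 1 ≤ j ≤ r, where r ≥ 2.
Then x(r+1) = 6x(r) − 8x(r−1) = 6·(-2^r − 4^r) − 8·(-2^{r−1} − 4^{r−1}) = -(6·2 − 8)2^{r−1} − (6·4 − 8)4^{r−1} = -4·2^{r−1} − 16·4^{r−1} = -2^{r+1} − 4^{r+1}.
By strong induction, x(n) = -2^n − 4^n for all n ≥ 1.

x(n) = -2^n − 4^n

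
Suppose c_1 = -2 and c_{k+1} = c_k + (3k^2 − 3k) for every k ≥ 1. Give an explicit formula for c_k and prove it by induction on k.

Claim: c_k = k^3 − 3k^2 + 2k − 2.

Base case: c_1 = -2, and 1^3 − 3·1^2 + 2·1 − 2 = -2.
Assume c_m = m^3 − 3m^2 + 2m − 2.
Then c_{m+1} = c_m + (3m^2 − 3m) = (m^3 − 3m^2 + 2m − 2) + (3m^2 − 3m) = m^3 − m − 2,
and (m+1)^3 − 3·(m+1)^2 + 2·(m+1) − 2 = m^3 − m − 2.
This completes the inductive step, so c_k = k^3 − 3k^2 + 2k − 2 for all k ≥ 1.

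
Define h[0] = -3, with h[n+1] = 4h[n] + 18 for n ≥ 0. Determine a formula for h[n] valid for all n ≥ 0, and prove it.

Claim: h[n] = 3·4^n − 6.

Base case: h[0] = -3, and 3·4^0 − 6 = 3 − 6 = -3.
Assume h[m] = 3·4^m − 6 for some m ≥ 0.
Then h[m+1] = 4h[m] + 18 = 4·(3·4^m − 6) + 18 = 12·4^m − 24 + 18 = 3·4^{m+1} − 6.
This completes the inductive step, so h[n] = 3·4^n − 6 for all n ≥ 0.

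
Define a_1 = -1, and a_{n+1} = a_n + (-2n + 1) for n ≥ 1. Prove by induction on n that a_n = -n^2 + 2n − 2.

Base case: a_1 = -1, and -1^2 + 2·1 − 2 = -1.
Assume a_m = -m^2 + 2m − 2.
Then a_{m+1} = a_m + (-2m + 1) = (-m^2 + 2m − 2) + (-2m + 1) = -m^2 − 1,
and -(m+1)^2 + 2·(m+1) − 2 = -m^2 − 1.
Hence a_n = -n^2 + 2n − 2 for every n ≥ 1, by induction.

a_n = -n^2 + 2n − 2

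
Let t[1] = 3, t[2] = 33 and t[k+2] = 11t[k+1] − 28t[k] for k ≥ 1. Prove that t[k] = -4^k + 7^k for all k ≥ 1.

Base cases: t[1] = 3 and -4^1 + 7^1 = 3; t[2] = 33 and -4^2 + 7^2 = 33.
Assume t[j] = -4^j + 7^j for all 1 ≤ j ≤ m, where m ≥ 2.
Then t[m+1] = 11t[m] − 28t[m−1] = 11·(-4^m + 7^m) − 28·(-4^{m−1} + 7^{m−1}) = -(11·4 − 28)4^{m−1} + (11·7 − 28)7^{m−1} = -16·4^{m−1} + 49·7^{m−1} = -4^{m+1} + 7^{m+1}.
By strong induction, t[k] = -4^k + 7^k for all k ≥ 1.

t[k] = -4^k + 7^k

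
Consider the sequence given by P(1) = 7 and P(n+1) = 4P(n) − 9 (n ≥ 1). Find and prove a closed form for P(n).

Claim: P(n) = 4^n + 3.

Base case: P(1) = 7, and 4^1 + 3 = 4 + 3 = 7.
Assume P(j) = 4^j + 3 for some j ≥ 1.
Then P(j+1) = 4P(j) − 9 = 4·(4^j + 3) − 9 = 4^{j+1} + 12 − 9 = 4^{j+1} + 3.
Hence P(n) = 4^n + 3 for every n ≥ 1, by induction.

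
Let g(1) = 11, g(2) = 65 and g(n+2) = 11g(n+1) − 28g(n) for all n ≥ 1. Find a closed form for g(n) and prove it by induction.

Claim: g(n) = 4^n + 7^n.

Base cases: g(1) = 11 and 4^1 + 7^1 = 11; g(2) = 65 and 4^2 + 7^2 = 65.
Assume g(i) = 4^i + 7^i for all 1 ≤ i ≤ j, where j ≥ 2.
Then g(j+1) = 11g(j) − 28g(j−1) = 11·(4^j + 7^j) − 28·(4^{j−1} + 7^{j−1}) = (11·4 − 28)4^{j−1} + (11·7 − 28)7^{j−1} = 16·4^{j−1} + 49·7^{j−1} = 4^{j+1} + 7^{j+1}.
By strong induction, g(n) = 4^n + 7^n for all n ≥ 1.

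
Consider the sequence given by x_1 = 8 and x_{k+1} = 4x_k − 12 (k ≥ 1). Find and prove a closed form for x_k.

Claim: x_k = 4^k + 4.

Base case: x_1 = 8, and 4^1 + 4 = 4 + 4 = 8.
Assume x_r = 4^r + 4 for some r ≥ 1.
Then x_{r+1} = 4x_r − 12 = 4·(4^r + 4) − 12 = 4^{r+1} + 16 − 12 = 4^{r+1} + 4.
So the formula holds for r+1, and by induction x_k = 4^k + 4 for all k ≥ 1.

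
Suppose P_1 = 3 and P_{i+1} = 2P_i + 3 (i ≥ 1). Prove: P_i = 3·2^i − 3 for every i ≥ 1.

Base case: P_1 = 3, and 3·2^1 − 3 = 6 − 3 = 3.
Assume P_k = 3·2^k − 3 for some k ≥ 1.
Then P_{k+1} = 2P_k + 3 = 2·(3·2^k − 3) + 3 = 6·2^k − 6 + 3 = 3·2^{k+1} − 3.
This completes the inductive step, so P_i = 3·2^i − 3 for all i ≥ 1.

P_i = 3·2^i − 3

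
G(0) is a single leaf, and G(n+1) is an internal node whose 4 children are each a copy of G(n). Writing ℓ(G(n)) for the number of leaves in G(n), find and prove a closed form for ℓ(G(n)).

Claim: ℓ(G(n)) = 4^n.

Base case: ℓ(G(0)) = 1, and 4^0 = 1.
Assume ℓ(G(k)) = 4^k.
Then ℓ(G(k+1)) = 4·ℓ(G(k)) = 4·4^k = 4^{k+1}.
Hence ℓ(G(n)) = 4^n for every n ≥ 0, by induction.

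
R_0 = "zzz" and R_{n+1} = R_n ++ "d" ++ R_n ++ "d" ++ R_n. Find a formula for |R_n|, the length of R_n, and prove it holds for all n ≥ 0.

Claim: |R_n| = 4·3^n − 1.

Base case: |R_0| = 3, and 4·3^0 − 1 = 3.
Assume |R_m| = 4·3^m − 1.
Then |R_{m+1}| = 3|R_m| + 2 = 3(4·3^m − 1) + 2 = 4·3^{m+1} − 3 + 2 = 4·3^{m+1} − 1.
So the formula holds for m+1, and by induction |R_n| = 4·3^n − 1 for all n ≥ 0.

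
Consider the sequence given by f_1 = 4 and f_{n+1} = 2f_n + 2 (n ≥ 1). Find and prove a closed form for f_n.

Claim: f_n = 3·2^n − 2.

Base case: f_1 = 4, and 3·2^1 − 2 = 6 − 2 = 4.
Assume f_m = 3·2^m − 2 for some m ≥ 1.
Then f_{m+1} = 2f_m + 2 = 2·(3·2^m − 2) + 2 = 6·2^m − 4 + 2 = 3·2^{m+1} − 2.
By induction, f_n = 3·2^n − 2 for all n ≥ 1.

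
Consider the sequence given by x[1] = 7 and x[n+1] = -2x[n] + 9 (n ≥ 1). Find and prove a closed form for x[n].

Claim: x[n] = -2·(-2)^n + 3.

Base case: x[1] = 7, and -2·(-2)^1 + 3 = 4 + 3 = 7.
Assume x[r] = -2·(-2)^r + 3 for some r ≥ 1.
Then x[r+1] = -2x[r] + 9 = -2·(-2·(-2)^r + 3) + 9 = 4·(-2)^r − 6 + 9 = -2·(-2)^{r+1} + 3.
So the formula holds for r+1, and by induction x[n] = -2·(-2)^n + 3 for all n ≥ 1.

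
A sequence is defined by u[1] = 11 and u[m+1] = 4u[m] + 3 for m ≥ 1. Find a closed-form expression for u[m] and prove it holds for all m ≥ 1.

Claim: u[m] = 3·4^m − 1.

Base case: u[1] = 11, and 3·4^1 − 1 = 12 − 1 = 11.
Assume u[j] = 3·4^j − 1 for some j ≥ 1.
Then u[j+1] = 4u[j] + 3 = 4·(3·4^j − 1) + 3 = 12·4^j − 4 + 3 = 3·4^{j+1} − 1.
Hence u[m] = 3·4^m − 1 for every m ≥ 1, by induction.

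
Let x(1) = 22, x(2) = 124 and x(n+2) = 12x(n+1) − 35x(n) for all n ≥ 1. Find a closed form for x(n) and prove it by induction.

Claim: x(n) = 3·5^n + 7^n.

Base cases: x(1) = 22 and 3·5^1 + 7^1 = 22; x(2) = 124 and 3·5^2 + 7^2 = 124.
Assume x(i) = 3·5^i + 7^i for all 1 ≤ i ≤ j, where j ≥ 2.
Then x(j+1) = 12x(j) − 35x(j−1) = 12·(3·5^j + 7^j) − 35·(3·5^{j−1} + 7^{j−1}) = 3·(12·5 − 35)5^{j−1} + (12·7 − 35)7^{j−1} = 75·5^{j−1} + 49·7^{j−1} = 3·5^{j+1} + 7^{j+1}.
So the formula holds for j+1, and by strong induction x(n) = 3·5^n + 7^n for all n ≥ 1.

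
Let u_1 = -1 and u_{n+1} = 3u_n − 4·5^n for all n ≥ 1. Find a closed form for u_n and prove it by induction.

Claim: u_n = 3·3^n − 2·5^n.

Base case: u_1 = -1, and 3·3^1 − 2·5^1 = 9 − 10 = -1.
Assume u_r = 3·3^r − 2·5^r for some r ≥ 1.
Then u_{r+1} = 3u_r − 4·5^r = 3·(3·3^r − 2·5^r) − 4·5^r = 3·3^{r+1} − 6·5^r − 4·5^r = 3·3^{r+1} − 10·5^r = 3·3^{r+1} − 2·5^{r+1}.
By induction, u_n = 3·3^n − 2·5^n for all n ≥ 1.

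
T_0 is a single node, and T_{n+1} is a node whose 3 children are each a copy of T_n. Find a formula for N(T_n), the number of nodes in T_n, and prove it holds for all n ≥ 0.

Claim: N(T_n) = (3^{n+1} − 1)/2.

Base case: N(T_0) = 1, and (3^{0+1} − 1)/2 = 1.
Assume N(T_r) = (3^{r+1} − 1)/2.
Then N(T_{r+1}) = 1 + 3N(T_r) = 1 + 3·(3^{r+1} − 1)/2 = 1 + (3^{r+2} − 3)/2 = (2 + 3^{r+2} − 3)/2 = (3^{r+2} − 1)/2.
This completes the inductive step, so N(T_n) = (3^{n+1} − 1)/2 for all n ≥ 0.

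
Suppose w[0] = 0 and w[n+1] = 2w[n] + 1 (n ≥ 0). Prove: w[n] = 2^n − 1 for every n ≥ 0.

Base case: w[0] = 0, and 2^0 − 1 = 1 − 1 = 0.
Assume w[m] = 2^m − 1 for some m ≥ 0.
Then w[m+1] = 2w[m] + 1 = 2·(2^m − 1) + 1 = 2^{m+1} − 2 + 1 = 2^{m+1} − 1.
So the formula holds for m+1, and by induction w[n] = 2^n − 1 for all n ≥ 0.

w[n] = 2^n − 1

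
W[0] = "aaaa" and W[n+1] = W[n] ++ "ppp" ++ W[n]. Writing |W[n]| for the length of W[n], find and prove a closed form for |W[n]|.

Claim: |W[n]| = 7·2^n − 3.

Base case: |W[0]| = 4, and 7·2^0 − 3 = 4.
Assume |W[r]| = 7·2^r − 3.
Then |W[r+1]| = |W[r]| + 3 + |W[r]| = 2|W[r]| + 3 = 2(7·2^r − 3) + 3 = 7·2^{r+1} − 6 + 3 = 7·2^{r+1} − 3.
Hence |W[n]| = 7·2^n − 3 for every n ≥ 0, by induction.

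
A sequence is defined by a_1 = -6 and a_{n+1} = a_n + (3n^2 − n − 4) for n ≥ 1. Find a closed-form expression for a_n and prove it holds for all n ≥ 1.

Claim: a_n = n^3 − 2n^2 − 3n − 2.

Base case: a_1 = -6, and 1^3 − 2·1^2 − 3·1 − 2 = -6.
Assume a_j = j^3 − 2j^2 − 3j − 2.
Then a_{j+1} = a_j + (3j^2 − j − 4) = (j^3 − 2j^2 − 3j − 2) + (3j^2 − j − 4) = j^3 + j^2 − 4j − 6,
and (j+1)^3 − 2·(j+1)^2 − 3·(j+1) − 2 = j^3 + j^2 − 4j − 6.
By induction, a_n = n^3 − 2n^2 − 3n − 2 for all n ≥ 1.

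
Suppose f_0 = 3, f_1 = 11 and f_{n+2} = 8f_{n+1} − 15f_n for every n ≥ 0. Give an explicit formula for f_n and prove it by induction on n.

Claim: f_n = 5^n + 2·3^n.

Base cases: f_0 = 3 and 5^0 + 2·3^0 = 3; f_1 = 11 and 5^1 + 2·3^1 = 11.
Assume f_j = 5^j + 2·3^j for all 0 ≤ j ≤ m, where m ≥ 1.
Then f_{m+1} = 8f_m − 15f_{m−1} = 8·(5^m + 2·3^m) − 15·(5^{m−1} + 2·3^{m−1}) = (8·5 − 15)5^{m−1} + 2·(8·3 − 15)3^{m−1} = 25·5^{m−1} + 18·3^{m−1} = 5^{m+1} + 2·3^{m+1}.
This completes the inductive step, so f_n = 5^n + 2·3^n for all n ≥ 0.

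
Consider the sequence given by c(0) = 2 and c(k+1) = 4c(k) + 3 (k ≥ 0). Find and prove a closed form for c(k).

Claim: c(k) = 3·4^k − 1.

Base case: c(0) = 2, and 3·4^0 − 1 = 3 − 1 = 2.
Assume c(r) = 3·4^r − 1 for some r ≥ 0.
Then c(r+1) = 4c(r) + 3 = 4·(3·4^r − 1) + 3 = 12·4^r − 4 + 3 = 3·4^{r+1} − 1.
Hence c(k) = 3·4^k − 1 for every k ≥ 0, by induction.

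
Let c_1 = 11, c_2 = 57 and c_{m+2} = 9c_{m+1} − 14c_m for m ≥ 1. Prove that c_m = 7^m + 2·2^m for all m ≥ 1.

Base cases: c_1 = 11 and 7^1 + 2·2^1 = 11; c_2 = 57 and 7^2 + 2·2^2 = 57.
Assume c_i = 7^i + 2·2^i for all 1 ≤ i ≤ j, where j ≥ 2.
Then c_{j+1} = 9c_j − 14c_{j−1} = 9·(7^j + 2·2^j) − 14·(7^{j−1} + 2·2^{j−1}) = (9·7 − 14)7^{j−1} + 2·(9·2 − 14)2^{j−1} = 49·7^{j−1} + 8·2^{j−1} = 7^{j+1} + 2·2^{j+1}.
By strong induction, c_m = 7^m + 2·2^m for all m ≥ 1.

c_m = 7^m + 2·2^m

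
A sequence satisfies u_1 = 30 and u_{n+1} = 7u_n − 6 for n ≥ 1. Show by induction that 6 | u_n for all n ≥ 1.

Base case: u_1 = 30 = 6·5, so 6 | u_1.
Assume 6 | u_j, so u_j = 6t for some integer t.
Then u_{j+1} = 7u_j − 6 = 7·(6t) − 6 = 6(7t − 1), so 6 | u_{j+1}.
By induction, 6 | u_n for all n ≥ 1.

6 | u_n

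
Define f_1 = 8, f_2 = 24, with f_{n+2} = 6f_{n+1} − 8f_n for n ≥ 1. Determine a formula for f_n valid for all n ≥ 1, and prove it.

Claim: f_n = 2·2^n + 4^n.

Base cases: f_1 = 8 and 2·2^1 + 4^1 = 8; f_2 = 24 and 2·2^2 + 4^2 = 24.
Assume f_j = 2·2^j + 4^j for all 1 ≤ j ≤ r, where r ≥ 2.
Then f_{r+1} = 6f_r − 8f_{r−1} = 6·(2·2^r + 4^r) − 8·(2·2^{r−1} + 4^{r−1}) = 2·(6·2 − 8)2^{r−1} + (6·4 − 8)4^{r−1} = 8·2^{r−1} + 16·4^{r−1} = 2·2^{r+1} + 4^{r+1}.
Hence f_n = 2·2^n + 4^n for every n ≥ 1, by strong induction.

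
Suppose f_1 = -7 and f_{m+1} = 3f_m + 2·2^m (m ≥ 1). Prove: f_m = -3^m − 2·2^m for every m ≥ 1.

Base case: f_1 = -7, and -3^1 − 2·2^1 = -3 − 4 = -7.
Assume f_j = -3^j − 2·2^j for some j ≥ 1.
Then f_{j+1} = 3f_j + 2·2^j = 3·(-3^j − 2·2^j) + 2·2^j = -3^{j+1} − 6·2^j + 2·2^j = -3^{j+1} − 4·2^j = -3^{j+1} − 2·2^{j+1}.
Hence f_m = -3^m − 2·2^m for every m ≥ 1, by induction.

f_m = -3^m − 2·2^m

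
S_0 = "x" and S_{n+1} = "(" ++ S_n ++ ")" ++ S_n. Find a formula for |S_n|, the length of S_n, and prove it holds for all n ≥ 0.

Claim: |S_n| = 3·2^n − 2.

Base case: |S_0| = 1, and 3·2^0 − 2 = 1.
Assume |S_m| = 3·2^m − 2.
Then |S_{m+1}| = 1 + |S_m| + 1 + |S_m| = 2|S_m| + 2 = 2(3·2^m − 2) + 2 = 3·2^{m+1} − 4 + 2 = 3·2^{m+1} − 2.
Hence |S_n| = 3·2^n − 2 for every n ≥ 0, by induction.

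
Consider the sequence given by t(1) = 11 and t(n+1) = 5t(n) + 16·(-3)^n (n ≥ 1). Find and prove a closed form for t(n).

Claim: t(n) = 5^n − 2·(-3)^n.

Base case: t(1) = 11, and 5^1 − 2·(-3)^1 = 5 + 6 = 11.
Assume t(m) = 5^m − 2·(-3)^m for some m ≥ 1.
Then t(m+1) = 5t(m) + 16·(-3)^m = 5·(5^m − 2·(-3)^m) + 16·(-3)^m = 5^{m+1} − 10·(-3)^m + 16·(-3)^m = 5^{m+1} + 6·(-3)^m = 5^{m+1} − 2·(-3)^{m+1}.
By induction, t(n) = 5^n − 2·(-3)^n for all n ≥ 1.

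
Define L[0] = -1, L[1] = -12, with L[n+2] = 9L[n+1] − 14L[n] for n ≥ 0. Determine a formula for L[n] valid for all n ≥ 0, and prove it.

Claim: L[n] = 2^n − 2·7^n.

Base cases: L[0] = -1 and 2^0 − 2·7^0 = -1; L[1] = -12 and 2^1 − 2·7^1 = -12.
Assume L[j] = 2^j − 2·7^j for all 0 ≤ j ≤ m, where m ≥ 1.
Then L[m+1] = 9L[m] − 14L[m−1] = 9·(2^m − 2·7^m) − 14·(2^{m−1} − 2·7^{m−1}) = (9·2 − 14)2^{m−1} − 2·(9·7 − 14)7^{m−1} = 4·2^{m−1} − 98·7^{m−1} = 2^{m+1} − 2·7^{m+1}.
Hence L[n] = 2^n − 2·7^n for every n ≥ 0, by strong induction.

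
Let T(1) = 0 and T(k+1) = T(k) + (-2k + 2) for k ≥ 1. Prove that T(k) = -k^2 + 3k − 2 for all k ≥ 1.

Base case: T(1) = 0, and -1^2 + 3·1 − 2 = 0.
Assume T(m) = -m^2 + 3m − 2.
Then T(m+1) = T(m) + (-2m + 2) = (-m^2 + 3m − 2) + (-2m + 2) = -m^2 + m,
and -(m+1)^2 + 3·(m+1) − 2 = -m^2 + m.
This completes the inductive step, so T(k) = -k^2 + 3k − 2 for all k ≥ 1.

T(k) = -k^2 + 3k − 2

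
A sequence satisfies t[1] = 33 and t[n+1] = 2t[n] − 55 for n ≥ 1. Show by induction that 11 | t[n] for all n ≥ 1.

Base case: t[1] = 33 = 11·3, so 11 | t[1].
Assume 11 | t[r], so t[r] = 11s for some integer s.
Then t[r+1] = 2t[r] − 55 = 2·(11s) − 55 = 11(2s − 5), so 11 | t[r+1].
By induction, 11 | t[n] for all n ≥ 1.

11 | t[n]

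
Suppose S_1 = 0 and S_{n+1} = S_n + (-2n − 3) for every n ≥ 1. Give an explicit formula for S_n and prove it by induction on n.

Claim: S_n = -n^2 − 2n + 3.

Base case: S_1 = 0, and -1^2 − 2·1 + 3 = 0.
Assume S_j = -j^2 − 2j + 3.
Then S_{j+1} = S_j + (-2j − 3) = (-j^2 − 2j + 3) + (-2j − 3) = -j^2 − 4j,
and -(j+1)^2 − 2·(j+1) + 3 = -j^2 − 4j.
By induction, S_n = -n^2 − 2n + 3 for all n ≥ 1.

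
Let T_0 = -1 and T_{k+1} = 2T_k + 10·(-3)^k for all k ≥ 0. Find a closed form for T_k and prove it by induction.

Claim: T_k = 2^k − 2·(-3)^k.

Base case: T_0 = -1, and 2^0 − 2·(-3)^0 = 1 − 2 = -1.
Assume T_m = 2^m − 2·(-3)^m for some m ≥ 0.
Then T_{m+1} = 2T_m + 10·(-3)^m = 2·(2^m − 2·(-3)^m) + 10·(-3)^m = 2^{m+1} − 4·(-3)^m + 10·(-3)^m = 2^{m+1} + 6·(-3)^m = 2^{m+1} − 2·(-3)^{m+1}.
By induction, T_k = 2^k − 2·(-3)^k for all k ≥ 0.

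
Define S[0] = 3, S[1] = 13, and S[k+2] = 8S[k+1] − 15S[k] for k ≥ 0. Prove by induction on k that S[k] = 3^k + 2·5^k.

Base cases: S[0] = 3 and 3^0 + 2·5^0 = 3; S[1] = 13 and 3^1 + 2·5^1 = 13.
Assume S[j] = 3^j + 2·5^j for all 0 ≤ j ≤ m, where m ≥ 1.
Then S[m+1] = 8S[m] − 15S[m−1] = 8·(3^m + 2·5^m) − 15·(3^{m−1} + 2·5^{m−1}) = (8·3 − 15)3^{m−1} + 2·(8·5 − 15)5^{m−1} = 9·3^{m−1} + 50·5^{m−1} = 3^{m+1} + 2·5^{m+1}.
Hence S[k] = 3^k + 2·5^k for every k ≥ 0, by strong induction.

S[k] = 3^k + 2·5^k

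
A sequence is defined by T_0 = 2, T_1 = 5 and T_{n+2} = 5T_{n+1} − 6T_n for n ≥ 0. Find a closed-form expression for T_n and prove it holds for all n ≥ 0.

Claim: T_n = 3^n + 2^n.

Base cases: T_0 = 2 and 3^0 + 2^0 = 2; T_1 = 5 and 3^1 + 2^1 = 5.
Assume T_j = 3^j + 2^j for all 0 ≤ j ≤ r, where r ≥ 1.
Then T_{r+1} = 5T_r − 6T_{r−1} = 5·(3^r + 2^r) − 6·(3^{r−1} + 2^{r−1}) = (5·3 − 6)3^{r−1} + (5·2 − 6)2^{r−1} = 9·3^{r−1} + 4·2^{r−1} = 3^{r+1} + 2^{r+1}.
This completes the inductive step, so T_n = 3^n + 2^n for all n ≥ 0.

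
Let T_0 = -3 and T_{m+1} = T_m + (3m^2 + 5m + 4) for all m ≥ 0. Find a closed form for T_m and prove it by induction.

Claim: T_m = m^3 + m^2 + 2m − 3.

Base case: T_0 = -3, and 0^3 + 0^2 + 2·0 − 3 = -3.
Assume T_k = k^3 + k^2 + 2k − 3.
Then T_{k+1} = T_k + (3k^2 + 5k + 4) = (k^3 + k^2 + 2k − 3) + (3k^2 + 5k + 4) = k^3 + 4k^2 + 7k + 1,
and (k+1)^3 + (k+1)^2 + 2·(k+1) − 3 = k^3 + 4k^2 + 7k + 1.
This completes the inductive step, so T_m = m^3 + m^2 + 2m − 3 for all m ≥ 0.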